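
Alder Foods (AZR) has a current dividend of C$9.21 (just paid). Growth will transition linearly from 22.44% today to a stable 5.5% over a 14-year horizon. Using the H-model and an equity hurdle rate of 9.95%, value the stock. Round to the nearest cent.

C$463.77

H-model: P₀ = D₀[(1+g_L) + H(g_S−g_L)]/(r−g_L), with H = 14/2 = 7.
P₀ = 9.21 × [(1+0.055) + 7×(0.2244−0.055)] / (0.0995−0.055)
   = 9.21 × 2.2408 / 0.0445 = 463.7701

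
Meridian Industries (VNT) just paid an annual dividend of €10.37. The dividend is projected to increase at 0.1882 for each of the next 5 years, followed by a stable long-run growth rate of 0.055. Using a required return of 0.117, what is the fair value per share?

€302.99

Two-stage DDM. Project D₁…D_5 at 0.1882, terminal growth 0.055, discount at r = 0.117.
D_1 = 12.3216
D_2 = 14.6406
D_3 = 17.3959
D_4 = 20.6698
D_5 = 24.5599
Terminal value at t=5: TV = D_6/(r−g) = 25.9107/(0.117−0.055) = 417.9143
P₀ = 12.3216/(1+0.117)^1 + 14.6406/(1+0.117)^2 + 17.3959/(1+0.117)^3 + 20.6698/(1+0.117)^4 + 24.5599/(1+0.117)^5 + 417.9143/(1+0.117)^5 = 302.9865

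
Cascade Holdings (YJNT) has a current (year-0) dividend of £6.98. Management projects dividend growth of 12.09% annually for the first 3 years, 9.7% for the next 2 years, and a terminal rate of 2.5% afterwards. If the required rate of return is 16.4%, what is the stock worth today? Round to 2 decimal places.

£71.66

Three-stage DDM. Project D₁…D_5; terminal Gordon value at t=5 with g = 0.025; discount at r = 0.164.
D_1 = 7.8239
D_2 = 8.7698
D_3 = 9.8301
D_4 = 10.7836
D_5 = 11.8296
TV_5 = 12.1253/(0.164−0.025) = 87.2325
P₀ = Σ Dₜ/(1+r)ᵗ + TV_5/(1+r)^5 = 71.6613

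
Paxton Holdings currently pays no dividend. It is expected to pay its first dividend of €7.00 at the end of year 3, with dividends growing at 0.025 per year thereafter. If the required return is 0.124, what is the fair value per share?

€55.97

Deferred-dividend DDM. At t=2 the remaining stream is a growing perpetuity with first payment D_3 = 7.00.
V_2 = D_3/(r−g) = 7.00/(0.124−0.025) = 70.7071
P₀ = V_2/(1+r)^2 = 70.7071/(1+0.124)^2 = 55.9668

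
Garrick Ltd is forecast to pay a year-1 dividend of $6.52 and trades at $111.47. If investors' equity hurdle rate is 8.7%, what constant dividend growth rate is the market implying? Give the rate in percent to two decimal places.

From P₀ = D₁/(r − g), the implied growth is g = r − D₁/P₀.
g = 0.087 − 6.52/111.47 = 0.087 − 0.05849 = 0.02851

2.85%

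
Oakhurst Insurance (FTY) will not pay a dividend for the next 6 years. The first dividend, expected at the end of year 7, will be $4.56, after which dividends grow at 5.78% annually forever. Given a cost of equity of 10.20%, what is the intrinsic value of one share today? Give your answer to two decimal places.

$57.60

Deferred-dividend DDM. At t=6 the remaining stream is a growing perpetuity with first payment D_7 = 4.56.
V_6 = D_7/(r−g) = 4.56/(0.102−0.0578) = 103.1674
P₀ = V_6/(1+r)^6 = 103.1674/(1+0.102)^6 = 57.6040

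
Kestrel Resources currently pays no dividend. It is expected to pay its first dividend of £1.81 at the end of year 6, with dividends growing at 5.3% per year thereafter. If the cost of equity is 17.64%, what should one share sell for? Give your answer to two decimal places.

£6.51

Deferred-dividend DDM. At t=5 the remaining stream is a growing perpetuity with first payment D_6 = 1.81.
V_5 = D_6/(r−g) = 1.81/(0.1764−0.053) = 14.6677
P₀ = V_5/(1+r)^5 = 14.6677/(1+0.1764)^5 = 6.5101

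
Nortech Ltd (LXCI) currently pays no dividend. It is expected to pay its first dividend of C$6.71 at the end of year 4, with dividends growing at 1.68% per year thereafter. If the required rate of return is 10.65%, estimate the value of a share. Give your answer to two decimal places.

Deferred-dividend DDM. At t=3 the remaining stream is a growing perpetuity with first payment D_4 = 6.71.
V_3 = D_4/(r−g) = 6.71/(0.1065−0.0168) = 74.8049
P₀ = V_3/(1+r)^3 = 74.8049/(1+0.1065)^3 = 55.2174

C$55.22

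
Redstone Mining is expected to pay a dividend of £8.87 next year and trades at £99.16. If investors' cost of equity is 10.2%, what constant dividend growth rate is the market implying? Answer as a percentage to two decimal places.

From P₀ = D₁/(r − g), the implied growth is g = r − D₁/P₀.
g = 0.102 − 8.87/99.16 = 0.102 − 0.08945 = 0.01255

1.25%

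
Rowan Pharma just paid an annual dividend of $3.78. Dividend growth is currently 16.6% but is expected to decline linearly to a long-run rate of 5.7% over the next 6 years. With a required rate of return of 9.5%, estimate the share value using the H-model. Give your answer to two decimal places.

$137.67

H-model: P₀ = D₀[(1+g_L) + H(g_S−g_L)]/(r−g_L), with H = 6/2 = 3.
P₀ = 3.78 × [(1+0.057) + 3×(0.166−0.057)] / (0.095−0.057)
   = 3.78 × 1.3840 / 0.038 = 137.6716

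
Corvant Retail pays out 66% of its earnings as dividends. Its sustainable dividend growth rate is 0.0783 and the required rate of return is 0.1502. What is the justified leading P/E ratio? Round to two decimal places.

9.18

Justified leading P/E = b/(r−g) = 0.66/(0.1502−0.0783) = 9.1794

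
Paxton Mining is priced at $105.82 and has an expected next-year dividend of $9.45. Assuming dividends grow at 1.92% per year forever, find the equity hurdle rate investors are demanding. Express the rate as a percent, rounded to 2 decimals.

10.85%

Rearranging the constant-growth DDM: r = D₁/P₀ + g.
r = 9.4500 / 105.82 + 0.0192 = 0.08930 + 0.0192 = 0.10850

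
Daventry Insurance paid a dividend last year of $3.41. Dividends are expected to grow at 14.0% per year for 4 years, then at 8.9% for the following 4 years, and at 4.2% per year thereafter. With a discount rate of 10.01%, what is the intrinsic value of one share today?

Three-stage DDM. Project D₁…D_8; terminal Gordon value at t=8 with g = 0.042; discount at r = 0.1001.
D_1 = 3.8874
D_2 = 4.4316
D_3 = 5.0521
D_4 = 5.7594
D_5 = 6.2719
D_6 = 6.8301
D_7 = 7.4380
D_8 = 8.1000
TV_8 = 8.4402/(0.1001−0.042) = 145.2703
P₀ = Σ Dₜ/(1+r)ᵗ + TV_8/(1+r)^8 = 97.9792

$97.98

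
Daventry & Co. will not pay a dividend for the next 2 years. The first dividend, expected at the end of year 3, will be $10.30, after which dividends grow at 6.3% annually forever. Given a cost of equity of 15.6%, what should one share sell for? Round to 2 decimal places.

Deferred-dividend DDM. At t=2 the remaining stream is a growing perpetuity with first payment D_3 = 10.30.
V_2 = D_3/(r−g) = 10.30/(0.156−0.063) = 110.7527
P₀ = V_2/(1+r)^2 = 110.7527/(1+0.156)^2 = 82.8779

$82.88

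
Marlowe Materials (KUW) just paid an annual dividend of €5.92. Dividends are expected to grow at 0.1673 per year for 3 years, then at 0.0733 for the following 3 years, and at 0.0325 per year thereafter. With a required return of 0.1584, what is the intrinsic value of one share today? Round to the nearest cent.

Three-stage DDM. Project D₁…D_6; terminal Gordon value at t=6 with g = 0.0325; discount at r = 0.1584.
D_1 = 6.9104
D_2 = 8.0665
D_3 = 9.4161
D_4 = 10.1063
D_5 = 10.8470
D_6 = 11.6421
TV_6 = 12.0205/(0.1584−0.0325) = 95.4766
P₀ = Σ Dₜ/(1+r)ᵗ + TV_6/(1+r)^6 = 73.1786

€73.18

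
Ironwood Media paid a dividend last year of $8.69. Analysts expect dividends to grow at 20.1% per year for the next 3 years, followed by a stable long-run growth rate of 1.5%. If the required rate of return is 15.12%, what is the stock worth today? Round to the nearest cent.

Two-stage DDM. Project D₁…D_3 at 0.201, terminal growth 0.015, discount at r = 0.1512.
D_1 = 10.4367
D_2 = 12.5345
D_3 = 15.0539
Terminal value at t=3: TV = D_4/(r−g) = 15.2797/(0.1512−0.015) = 112.1858
P₀ = 10.4367/(1+0.1512)^1 + 12.5345/(1+0.1512)^2 + 15.0539/(1+0.1512)^3 + 112.1858/(1+0.1512)^3 = 101.9248

$101.92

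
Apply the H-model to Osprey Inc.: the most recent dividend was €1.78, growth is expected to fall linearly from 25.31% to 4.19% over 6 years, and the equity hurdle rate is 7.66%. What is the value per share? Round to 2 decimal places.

€85.95

H-model: P₀ = D₀[(1+g_L) + H(g_S−g_L)]/(r−g_L), with H = 6/2 = 3.
P₀ = 1.78 × [(1+0.0419) + 3×(0.2531−0.0419)] / (0.0766−0.0419)
   = 1.78 × 1.6755 / 0.0347 = 85.9478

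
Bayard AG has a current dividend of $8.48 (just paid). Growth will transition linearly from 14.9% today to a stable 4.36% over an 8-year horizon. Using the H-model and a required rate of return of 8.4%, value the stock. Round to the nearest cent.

$307.55

H-model: P₀ = D₀[(1+g_L) + H(g_S−g_L)]/(r−g_L), with H = 8/2 = 4.
P₀ = 8.48 × [(1+0.0436) + 4×(0.149−0.0436)] / (0.084−0.0436)
   = 8.48 × 1.4652 / 0.0404 = 307.5469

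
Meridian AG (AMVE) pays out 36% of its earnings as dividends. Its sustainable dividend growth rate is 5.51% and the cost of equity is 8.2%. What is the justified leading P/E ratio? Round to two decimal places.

Justified leading P/E = b/(r−g) = 0.36/(0.082−0.0551) = 13.3829

13.38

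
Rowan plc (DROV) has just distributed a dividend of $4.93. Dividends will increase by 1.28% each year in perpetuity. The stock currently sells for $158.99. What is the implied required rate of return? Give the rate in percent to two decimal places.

4.42%

Rearranging the constant-growth DDM: r = D₁/P₀ + g.
D₁ = 4.93 × (1 + 0.0128) = 4.9931.
r = 4.9931 / 158.99 + 0.0128 = 0.03141 + 0.0128 = 0.04421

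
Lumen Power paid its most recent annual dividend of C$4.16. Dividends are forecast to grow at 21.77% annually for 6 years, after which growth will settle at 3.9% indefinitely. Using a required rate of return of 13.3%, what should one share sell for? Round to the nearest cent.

C$103.24

Two-stage DDM. Project D₁…D_6 at 0.2177, terminal growth 0.039, discount at r = 0.133.
D_1 = 5.0656
D_2 = 6.1684
D_3 = 7.5113
D_4 = 9.1465
D_5 = 11.1377
D_6 = 13.5624
Terminal value at t=6: TV = D_7/(r−g) = 14.0913/(0.133−0.039) = 149.9073
P₀ = 5.0656/(1+0.133)^1 + 6.1684/(1+0.133)^2 + 7.5113/(1+0.133)^3 + 9.1465/(1+0.133)^4 + 11.1377/(1+0.133)^5 + 13.5624/(1+0.133)^6 + 149.9073/(1+0.133)^6 = 103.2350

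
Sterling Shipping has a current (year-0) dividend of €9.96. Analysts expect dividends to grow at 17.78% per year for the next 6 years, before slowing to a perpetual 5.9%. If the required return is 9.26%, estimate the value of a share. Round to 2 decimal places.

€570.94

Two-stage DDM. Project D₁…D_6 at 0.1778, terminal growth 0.059, discount at r = 0.0926.
D_1 = 11.7309
D_2 = 13.8166
D_3 = 16.2732
D_4 = 19.1666
D_5 = 22.5744
D_6 = 26.5882
Terminal value at t=6: TV = D_7/(r−g) = 28.1569/(0.0926−0.059) = 838.0025
P₀ = 11.7309/(1+0.0926)^1 + 13.8166/(1+0.0926)^2 + 16.2732/(1+0.0926)^3 + 19.1666/(1+0.0926)^4 + 22.5744/(1+0.0926)^5 + 26.5882/(1+0.0926)^6 + 838.0025/(1+0.0926)^6 = 570.9446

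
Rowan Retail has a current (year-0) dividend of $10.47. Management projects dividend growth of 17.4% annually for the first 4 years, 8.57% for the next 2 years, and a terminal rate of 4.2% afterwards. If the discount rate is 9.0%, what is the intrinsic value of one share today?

$382.07

Three-stage DDM. Project D₁…D_6; terminal Gordon value at t=6 with g = 0.042; discount at r = 0.09.
D_1 = 12.2918
D_2 = 14.4305
D_3 = 16.9415
D_4 = 19.8893
D_5 = 21.5938
D_6 = 23.4444
TV_6 = 24.4290/(0.09−0.042) = 508.9384
P₀ = Σ Dₜ/(1+r)ᵗ + TV_6/(1+r)^6 = 382.0717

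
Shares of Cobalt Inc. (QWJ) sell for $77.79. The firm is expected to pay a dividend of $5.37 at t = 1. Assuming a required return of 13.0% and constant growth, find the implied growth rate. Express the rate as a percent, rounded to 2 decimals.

From P₀ = D₁/(r − g), the implied growth is g = r − D₁/P₀.
g = 0.13 − 5.37/77.79 = 0.13 − 0.06903 = 0.06097

6.10%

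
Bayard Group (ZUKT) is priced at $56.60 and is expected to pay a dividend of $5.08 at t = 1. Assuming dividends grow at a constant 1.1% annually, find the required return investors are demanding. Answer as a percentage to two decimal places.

10.08%

Rearranging the constant-growth DDM: r = D₁/P₀ + g.
r = 5.0800 / 56.60 + 0.011 = 0.08975 + 0.011 = 0.10075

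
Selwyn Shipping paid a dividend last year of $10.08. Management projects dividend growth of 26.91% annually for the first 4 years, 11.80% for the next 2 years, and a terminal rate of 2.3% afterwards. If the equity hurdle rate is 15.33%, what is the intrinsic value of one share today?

Three-stage DDM. Project D₁…D_6; terminal Gordon value at t=6 with g = 0.023; discount at r = 0.1533.
D_1 = 12.7925
D_2 = 16.2350
D_3 = 20.6038
D_4 = 26.1483
D_5 = 29.2338
D_6 = 32.6834
TV_6 = 33.4351/(0.1533−0.023) = 256.6012
P₀ = Σ Dₜ/(1+r)ᵗ + TV_6/(1+r)^6 = 188.7709

$188.77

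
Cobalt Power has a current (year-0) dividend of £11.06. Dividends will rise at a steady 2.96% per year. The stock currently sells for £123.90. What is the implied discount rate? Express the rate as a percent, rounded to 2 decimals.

Rearranging the constant-growth DDM: r = D₁/P₀ + g.
D₁ = 11.06 × (1 + 0.0296) = 11.3874.
r = 11.3874 / 123.90 + 0.0296 = 0.09191 + 0.0296 = 0.12151

12.15%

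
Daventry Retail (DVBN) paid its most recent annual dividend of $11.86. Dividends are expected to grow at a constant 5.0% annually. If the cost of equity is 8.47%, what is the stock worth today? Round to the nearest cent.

$358.88

Gordon growth model: P₀ = D₁/(r − g). D₁ = 11.86 × (1 + 0.05) = 12.4530.
P₀ = 12.4530 / (0.0847 − 0.05) = 12.4530 / 0.0347 = 358.8761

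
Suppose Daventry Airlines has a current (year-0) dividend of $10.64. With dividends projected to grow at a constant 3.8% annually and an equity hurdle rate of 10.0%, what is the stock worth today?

Gordon growth model: P₀ = D₁/(r − g). D₁ = 10.64 × (1 + 0.038) = 11.0443.
P₀ = 11.0443 / (0.1 − 0.038) = 11.0443 / 0.062 = 178.1342

$178.13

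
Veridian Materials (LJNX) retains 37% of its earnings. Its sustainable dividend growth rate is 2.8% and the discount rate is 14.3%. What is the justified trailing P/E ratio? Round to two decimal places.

Payout ratio b = 1 − 0.37 = 0.63.
Justified trailing P/E = b(1+g)/(r−g) = 0.63×(1+0.028)/(0.143−0.028) = 5.6317

5.63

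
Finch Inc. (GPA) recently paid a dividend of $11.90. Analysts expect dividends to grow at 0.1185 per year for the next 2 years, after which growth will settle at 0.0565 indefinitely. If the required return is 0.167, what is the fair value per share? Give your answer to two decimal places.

$126.85

Two-stage DDM. Project D₁…D_2 at 0.1185, terminal growth 0.0565, discount at r = 0.167.
D_1 = 13.3102
D_2 = 14.8874
Terminal value at t=2: TV = D_3/(r−g) = 15.7285/(0.167−0.0565) = 142.3397
P₀ = 13.3102/(1+0.167)^1 + 14.8874/(1+0.167)^2 + 142.3397/(1+0.167)^2 = 126.8533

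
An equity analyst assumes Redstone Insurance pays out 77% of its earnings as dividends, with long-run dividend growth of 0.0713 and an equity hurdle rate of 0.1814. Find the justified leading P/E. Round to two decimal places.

Justified leading P/E = b/(r−g) = 0.77/(0.1814−0.0713) = 6.9936

6.99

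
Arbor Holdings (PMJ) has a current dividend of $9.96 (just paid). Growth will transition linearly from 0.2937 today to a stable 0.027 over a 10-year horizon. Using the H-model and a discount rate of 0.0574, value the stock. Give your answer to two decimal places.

$773.37

H-model: P₀ = D₀[(1+g_L) + H(g_S−g_L)]/(r−g_L), with H = 10/2 = 5.
P₀ = 9.96 × [(1+0.027) + 5×(0.2937−0.027)] / (0.0574−0.027)
   = 9.96 × 2.3605 / 0.0304 = 773.3743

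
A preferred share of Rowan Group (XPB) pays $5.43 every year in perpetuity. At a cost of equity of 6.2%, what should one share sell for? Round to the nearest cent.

Zero-growth DDM (perpetuity): P₀ = D/r = 5.43 / 0.062 = 87.5806

$87.58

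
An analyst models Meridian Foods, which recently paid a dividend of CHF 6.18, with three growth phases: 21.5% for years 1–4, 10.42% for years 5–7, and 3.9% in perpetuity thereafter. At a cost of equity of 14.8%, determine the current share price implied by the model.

CHF 115.85

Three-stage DDM. Project D₁…D_7; terminal Gordon value at t=7 with g = 0.039; discount at r = 0.148.
D_1 = 7.5087
D_2 = 9.1231
D_3 = 11.0845
D_4 = 13.4677
D_5 = 14.8710
D_6 = 16.4206
D_7 = 18.1316
TV_7 = 18.8388/(0.148−0.039) = 172.8327
P₀ = Σ Dₜ/(1+r)ᵗ + TV_7/(1+r)^7 = 115.8459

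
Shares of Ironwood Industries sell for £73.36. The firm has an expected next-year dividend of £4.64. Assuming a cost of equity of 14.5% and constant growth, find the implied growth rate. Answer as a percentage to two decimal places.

From P₀ = D₁/(r − g), the implied growth is g = r − D₁/P₀.
g = 0.145 − 4.64/73.36 = 0.145 − 0.06325 = 0.08175

8.18%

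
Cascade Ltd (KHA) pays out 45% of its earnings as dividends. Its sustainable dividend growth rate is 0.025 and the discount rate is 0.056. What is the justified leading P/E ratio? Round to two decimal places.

Justified leading P/E = b/(r−g) = 0.45/(0.056−0.025) = 14.5161

14.52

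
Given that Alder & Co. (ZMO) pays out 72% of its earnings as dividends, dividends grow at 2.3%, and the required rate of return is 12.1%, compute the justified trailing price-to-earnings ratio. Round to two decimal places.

7.52

Justified trailing P/E = b(1+g)/(r−g) = 0.72×(1+0.023)/(0.121−0.023) = 7.5159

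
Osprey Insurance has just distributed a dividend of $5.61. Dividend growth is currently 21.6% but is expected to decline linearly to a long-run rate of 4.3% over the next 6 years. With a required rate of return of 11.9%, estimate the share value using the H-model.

$115.30

H-model: P₀ = D₀[(1+g_L) + H(g_S−g_L)]/(r−g_L), with H = 6/2 = 3.
P₀ = 5.61 × [(1+0.043) + 3×(0.216−0.043)] / (0.119−0.043)
   = 5.61 × 1.5620 / 0.076 = 115.3003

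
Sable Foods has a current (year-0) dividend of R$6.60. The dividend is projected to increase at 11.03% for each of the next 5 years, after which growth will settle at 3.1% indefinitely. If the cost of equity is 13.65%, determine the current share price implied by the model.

Two-stage DDM. Project D₁…D_5 at 0.1103, terminal growth 0.031, discount at r = 0.1365.
D_1 = 7.3280
D_2 = 8.1363
D_3 = 9.0337
D_4 = 10.0301
D_5 = 11.1364
Terminal value at t=5: TV = D_6/(r−g) = 11.4816/(0.1365−0.031) = 108.8308
P₀ = 7.3280/(1+0.1365)^1 + 8.1363/(1+0.1365)^2 + 9.0337/(1+0.1365)^3 + 10.0301/(1+0.1365)^4 + 11.1364/(1+0.1365)^5 + 108.8308/(1+0.1365)^5 = 88.1857

R$88.19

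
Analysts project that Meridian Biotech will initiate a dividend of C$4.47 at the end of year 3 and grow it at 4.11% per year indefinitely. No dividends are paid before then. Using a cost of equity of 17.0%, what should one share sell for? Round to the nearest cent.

Deferred-dividend DDM. At t=2 the remaining stream is a growing perpetuity with first payment D_3 = 4.47.
V_2 = D_3/(r−g) = 4.47/(0.17−0.0411) = 34.6780
P₀ = V_2/(1+r)^2 = 34.6780/(1+0.17)^2 = 25.3328

C$25.33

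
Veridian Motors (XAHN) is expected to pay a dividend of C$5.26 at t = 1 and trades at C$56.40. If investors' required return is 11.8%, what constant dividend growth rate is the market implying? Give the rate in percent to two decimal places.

2.47%

From P₀ = D₁/(r − g), the implied growth is g = r − D₁/P₀.
g = 0.118 − 5.26/56.40 = 0.118 − 0.09326 = 0.02474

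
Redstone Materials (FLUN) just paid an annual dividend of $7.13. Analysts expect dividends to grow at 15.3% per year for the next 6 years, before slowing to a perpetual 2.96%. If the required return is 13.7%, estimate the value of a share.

$119.27

Two-stage DDM. Project D₁…D_6 at 0.153, terminal growth 0.0296, discount at r = 0.137.
D_1 = 8.2209
D_2 = 9.4787
D_3 = 10.9289
D_4 = 12.6011
D_5 = 14.5290
D_6 = 16.7520
Terminal value at t=6: TV = D_7/(r−g) = 17.2478/(0.137−0.0296) = 160.5941
P₀ = 8.2209/(1+0.137)^1 + 9.4787/(1+0.137)^2 + 10.9289/(1+0.137)^3 + 12.6011/(1+0.137)^4 + 14.5290/(1+0.137)^5 + 16.7520/(1+0.137)^6 + 160.5941/(1+0.137)^6 = 119.2676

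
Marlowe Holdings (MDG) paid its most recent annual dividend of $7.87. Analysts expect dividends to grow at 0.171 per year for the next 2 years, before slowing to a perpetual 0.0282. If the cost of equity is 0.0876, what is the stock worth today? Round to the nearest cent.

Two-stage DDM. Project D₁…D_2 at 0.171, terminal growth 0.0282, discount at r = 0.0876.
D_1 = 9.2158
D_2 = 10.7917
Terminal value at t=2: TV = D_3/(r−g) = 11.0960/(0.0876−0.0282) = 186.8012
P₀ = 9.2158/(1+0.0876)^1 + 10.7917/(1+0.0876)^2 + 186.8012/(1+0.0876)^2 = 175.5183

$175.52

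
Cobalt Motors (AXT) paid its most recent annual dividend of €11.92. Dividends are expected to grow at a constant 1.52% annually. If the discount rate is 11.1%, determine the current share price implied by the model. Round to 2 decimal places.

Gordon growth model: P₀ = D₁/(r − g). D₁ = 11.92 × (1 + 0.0152) = 12.1012.
P₀ = 12.1012 / (0.111 − 0.0152) = 12.1012 / 0.0958 = 126.3172

€126.32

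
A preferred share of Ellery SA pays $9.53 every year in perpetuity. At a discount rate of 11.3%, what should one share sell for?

$84.34

Zero-growth DDM (perpetuity): P₀ = D/r = 9.53 / 0.113 = 84.3363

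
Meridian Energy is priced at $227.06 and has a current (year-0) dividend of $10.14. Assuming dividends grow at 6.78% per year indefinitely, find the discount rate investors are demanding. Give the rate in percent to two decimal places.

11.55%

Rearranging the constant-growth DDM: r = D₁/P₀ + g.
D₁ = 10.14 × (1 + 0.0678) = 10.8275.
r = 10.8275 / 227.06 + 0.0678 = 0.04769 + 0.0678 = 0.11549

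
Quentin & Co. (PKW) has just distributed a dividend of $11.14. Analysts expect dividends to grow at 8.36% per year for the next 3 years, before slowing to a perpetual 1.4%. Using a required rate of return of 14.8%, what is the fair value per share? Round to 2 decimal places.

Two-stage DDM. Project D₁…D_3 at 0.0836, terminal growth 0.014, discount at r = 0.148.
D_1 = 12.0713
D_2 = 13.0805
D_3 = 14.1740
Terminal value at t=3: TV = D_4/(r−g) = 14.3724/(0.148−0.014) = 107.2569
P₀ = 12.0713/(1+0.148)^1 + 13.0805/(1+0.148)^2 + 14.1740/(1+0.148)^3 + 107.2569/(1+0.148)^3 = 100.7011

$100.70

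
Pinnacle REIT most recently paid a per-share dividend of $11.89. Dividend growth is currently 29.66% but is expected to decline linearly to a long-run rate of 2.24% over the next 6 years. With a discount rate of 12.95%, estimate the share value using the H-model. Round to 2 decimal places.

H-model: P₀ = D₀[(1+g_L) + H(g_S−g_L)]/(r−g_L), with H = 6/2 = 3.
P₀ = 11.89 × [(1+0.0224) + 3×(0.2966−0.0224)] / (0.1295−0.0224)
   = 11.89 × 1.8450 / 0.1071 = 204.8277

$204.83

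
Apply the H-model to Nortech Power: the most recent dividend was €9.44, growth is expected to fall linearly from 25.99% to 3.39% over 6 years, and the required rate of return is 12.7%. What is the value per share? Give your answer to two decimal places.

H-model: P₀ = D₀[(1+g_L) + H(g_S−g_L)]/(r−g_L), with H = 6/2 = 3.
P₀ = 9.44 × [(1+0.0339) + 3×(0.2599−0.0339)] / (0.127−0.0339)
   = 9.44 × 1.7119 / 0.0931 = 173.5804

€173.58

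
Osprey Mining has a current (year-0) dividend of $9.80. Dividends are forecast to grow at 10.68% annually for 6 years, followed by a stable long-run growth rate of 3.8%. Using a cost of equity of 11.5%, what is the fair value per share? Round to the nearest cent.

$183.69

Two-stage DDM. Project D₁…D_6 at 0.1068, terminal growth 0.038, discount at r = 0.115.
D_1 = 10.8466
D_2 = 12.0051
D_3 = 13.2872
D_4 = 14.7063
D_5 = 16.2769
D_6 = 18.0153
Terminal value at t=6: TV = D_7/(r−g) = 18.6999/(0.115−0.038) = 242.8553
P₀ = 10.8466/(1+0.115)^1 + 12.0051/(1+0.115)^2 + 13.2872/(1+0.115)^3 + 14.7063/(1+0.115)^4 + 16.2769/(1+0.115)^5 + 18.0153/(1+0.115)^6 + 242.8553/(1+0.115)^6 = 183.6907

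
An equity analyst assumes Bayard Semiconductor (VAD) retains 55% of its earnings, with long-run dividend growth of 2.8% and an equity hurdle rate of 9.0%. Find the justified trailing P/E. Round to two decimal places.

Payout ratio b = 1 − 0.55 = 0.45.
Justified trailing P/E = b(1+g)/(r−g) = 0.45×(1+0.028)/(0.09−0.028) = 7.4613

7.46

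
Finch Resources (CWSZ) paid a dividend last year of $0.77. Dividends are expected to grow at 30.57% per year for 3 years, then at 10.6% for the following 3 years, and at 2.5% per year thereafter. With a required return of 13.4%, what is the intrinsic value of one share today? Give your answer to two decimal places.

$16.69

Three-stage DDM. Project D₁…D_6; terminal Gordon value at t=6 with g = 0.025; discount at r = 0.134.
D_1 = 1.0054
D_2 = 1.3127
D_3 = 1.7140
D_4 = 1.8957
D_5 = 2.0967
D_6 = 2.3189
TV_6 = 2.3769/(0.134−0.025) = 21.8064
P₀ = Σ Dₜ/(1+r)ᵗ + TV_6/(1+r)^6 = 16.6920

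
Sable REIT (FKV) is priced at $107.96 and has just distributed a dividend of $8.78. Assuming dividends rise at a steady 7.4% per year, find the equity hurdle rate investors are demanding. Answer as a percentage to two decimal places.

16.13%

Rearranging the constant-growth DDM: r = D₁/P₀ + g.
D₁ = 8.78 × (1 + 0.074) = 9.4297.
r = 9.4297 / 107.96 + 0.074 = 0.08734 + 0.074 = 0.16134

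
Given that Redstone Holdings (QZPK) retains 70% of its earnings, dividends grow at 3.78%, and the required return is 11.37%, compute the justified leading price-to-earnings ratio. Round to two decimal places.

3.95

Payout ratio b = 1 − 0.70 = 0.30.
Justified leading P/E = b/(r−g) = 0.30/(0.1137−0.0378) = 3.9526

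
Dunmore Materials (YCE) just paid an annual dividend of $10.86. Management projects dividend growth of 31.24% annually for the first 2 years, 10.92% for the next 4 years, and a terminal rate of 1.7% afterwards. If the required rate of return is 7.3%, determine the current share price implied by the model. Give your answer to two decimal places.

Three-stage DDM. Project D₁…D_6; terminal Gordon value at t=6 with g = 0.017; discount at r = 0.073.
D_1 = 14.2527
D_2 = 18.7052
D_3 = 20.7478
D_4 = 23.0135
D_5 = 25.5265
D_6 = 28.3140
TV_6 = 28.7954/(0.073−0.017) = 514.2030
P₀ = Σ Dₜ/(1+r)ᵗ + TV_6/(1+r)^6 = 437.1127

$437.11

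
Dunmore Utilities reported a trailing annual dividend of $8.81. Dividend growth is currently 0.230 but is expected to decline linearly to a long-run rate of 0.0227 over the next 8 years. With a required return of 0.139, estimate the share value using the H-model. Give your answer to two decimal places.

$140.29

H-model: P₀ = D₀[(1+g_L) + H(g_S−g_L)]/(r−g_L), with H = 8/2 = 4.
P₀ = 8.81 × [(1+0.0227) + 4×(0.23−0.0227)] / (0.139−0.0227)
   = 8.81 × 1.8519 / 0.1163 = 140.2858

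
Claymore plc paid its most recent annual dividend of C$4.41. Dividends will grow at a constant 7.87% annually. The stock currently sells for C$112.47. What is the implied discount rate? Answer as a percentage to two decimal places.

Rearranging the constant-growth DDM: r = D₁/P₀ + g.
D₁ = 4.41 × (1 + 0.0787) = 4.7571.
r = 4.7571 / 112.47 + 0.0787 = 0.04230 + 0.0787 = 0.12100

12.10%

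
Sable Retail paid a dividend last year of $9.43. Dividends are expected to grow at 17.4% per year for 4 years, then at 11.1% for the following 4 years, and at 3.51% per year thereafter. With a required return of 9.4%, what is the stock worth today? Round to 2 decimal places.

Three-stage DDM. Project D₁…D_8; terminal Gordon value at t=8 with g = 0.0351; discount at r = 0.094.
D_1 = 11.0708
D_2 = 12.9971
D_3 = 15.2586
D_4 = 17.9136
D_5 = 19.9021
D_6 = 22.1112
D_7 = 24.5655
D_8 = 27.2923
TV_8 = 28.2503/(0.094−0.0351) = 479.6311
P₀ = Σ Dₜ/(1+r)ᵗ + TV_8/(1+r)^8 = 330.8953

$330.90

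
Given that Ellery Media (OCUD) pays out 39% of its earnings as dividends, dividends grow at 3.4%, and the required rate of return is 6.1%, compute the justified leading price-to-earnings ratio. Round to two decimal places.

14.44

Justified leading P/E = b/(r−g) = 0.39/(0.061−0.034) = 14.4444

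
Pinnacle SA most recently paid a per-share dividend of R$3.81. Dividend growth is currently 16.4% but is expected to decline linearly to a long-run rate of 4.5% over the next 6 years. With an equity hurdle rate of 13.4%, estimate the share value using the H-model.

R$60.02

H-model: P₀ = D₀[(1+g_L) + H(g_S−g_L)]/(r−g_L), with H = 6/2 = 3.
P₀ = 3.81 × [(1+0.045) + 3×(0.164−0.045)] / (0.134−0.045)
   = 3.81 × 1.4020 / 0.089 = 60.0182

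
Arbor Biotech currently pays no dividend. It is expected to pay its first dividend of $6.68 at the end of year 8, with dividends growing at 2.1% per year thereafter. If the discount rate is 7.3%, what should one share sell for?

$78.45

Deferred-dividend DDM. At t=7 the remaining stream is a growing perpetuity with first payment D_8 = 6.68.
V_7 = D_8/(r−g) = 6.68/(0.073−0.021) = 128.4615
P₀ = V_7/(1+r)^7 = 128.4615/(1+0.073)^7 = 78.4468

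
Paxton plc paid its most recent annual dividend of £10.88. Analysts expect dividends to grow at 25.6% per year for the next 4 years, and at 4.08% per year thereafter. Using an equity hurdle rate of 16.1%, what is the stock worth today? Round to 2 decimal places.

Two-stage DDM. Project D₁…D_4 at 0.256, terminal growth 0.0408, discount at r = 0.161.
D_1 = 13.6653
D_2 = 17.1636
D_3 = 21.5575
D_4 = 27.0762
Terminal value at t=4: TV = D_5/(r−g) = 28.1809/(0.161−0.0408) = 234.4500
P₀ = 13.6653/(1+0.161)^1 + 17.1636/(1+0.161)^2 + 21.5575/(1+0.161)^3 + 27.0762/(1+0.161)^4 + 234.4500/(1+0.161)^4 = 182.2206

£182.22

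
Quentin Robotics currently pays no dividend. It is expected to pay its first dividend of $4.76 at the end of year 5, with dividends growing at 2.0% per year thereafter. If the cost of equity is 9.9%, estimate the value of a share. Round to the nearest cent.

Deferred-dividend DDM. At t=4 the remaining stream is a growing perpetuity with first payment D_5 = 4.76.
V_4 = D_5/(r−g) = 4.76/(0.099−0.02) = 60.2532
P₀ = V_4/(1+r)^4 = 60.2532/(1+0.099)^4 = 41.3037

$41.30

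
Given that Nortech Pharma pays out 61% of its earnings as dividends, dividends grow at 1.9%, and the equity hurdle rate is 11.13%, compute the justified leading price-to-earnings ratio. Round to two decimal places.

Justified leading P/E = b/(r−g) = 0.61/(0.1113−0.019) = 6.6089

6.61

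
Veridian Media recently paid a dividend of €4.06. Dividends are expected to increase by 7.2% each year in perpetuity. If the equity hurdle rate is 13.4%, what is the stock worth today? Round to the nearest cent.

Gordon growth model: P₀ = D₁/(r − g). D₁ = 4.06 × (1 + 0.072) = 4.3523.
P₀ = 4.3523 / (0.134 − 0.072) = 4.3523 / 0.062 = 70.1987

€70.20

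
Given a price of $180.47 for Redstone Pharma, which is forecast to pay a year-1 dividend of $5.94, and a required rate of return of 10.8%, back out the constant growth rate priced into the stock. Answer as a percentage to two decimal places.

7.51%

From P₀ = D₁/(r − g), the implied growth is g = r − D₁/P₀.
g = 0.108 − 5.94/180.47 = 0.108 − 0.03291 = 0.07509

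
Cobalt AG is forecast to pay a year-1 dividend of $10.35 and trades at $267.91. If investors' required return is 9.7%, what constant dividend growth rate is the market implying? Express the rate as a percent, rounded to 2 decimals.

From P₀ = D₁/(r − g), the implied growth is g = r − D₁/P₀.
g = 0.097 − 10.35/267.91 = 0.097 − 0.03863 = 0.05837

5.84%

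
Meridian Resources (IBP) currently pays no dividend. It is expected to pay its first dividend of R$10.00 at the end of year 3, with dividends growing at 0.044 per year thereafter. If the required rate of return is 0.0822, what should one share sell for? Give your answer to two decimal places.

Deferred-dividend DDM. At t=2 the remaining stream is a growing perpetuity with first payment D_3 = 10.00.
V_2 = D_3/(r−g) = 10.00/(0.0822−0.044) = 261.7801
P₀ = V_2/(1+r)^2 = 261.7801/(1+0.0822)^2 = 223.5227

R$223.52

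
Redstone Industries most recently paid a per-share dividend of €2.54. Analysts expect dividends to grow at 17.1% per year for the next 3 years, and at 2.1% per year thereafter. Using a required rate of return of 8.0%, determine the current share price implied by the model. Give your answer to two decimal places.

€65.01

Two-stage DDM. Project D₁…D_3 at 0.171, terminal growth 0.021, discount at r = 0.08.
D_1 = 2.9743
D_2 = 3.4830
D_3 = 4.0785
Terminal value at t=3: TV = D_4/(r−g) = 4.1642/(0.08−0.021) = 70.5794
P₀ = 2.9743/(1+0.08)^1 + 3.4830/(1+0.08)^2 + 4.0785/(1+0.08)^3 + 70.5794/(1+0.08)^3 = 65.0060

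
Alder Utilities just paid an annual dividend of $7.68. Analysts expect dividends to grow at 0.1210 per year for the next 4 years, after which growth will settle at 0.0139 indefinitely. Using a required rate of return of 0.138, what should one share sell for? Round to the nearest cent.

$88.67

Two-stage DDM. Project D₁…D_4 at 0.121, terminal growth 0.0139, discount at r = 0.138.
D_1 = 8.6093
D_2 = 9.6510
D_3 = 10.8188
D_4 = 12.1278
Terminal value at t=4: TV = D_5/(r−g) = 12.2964/(0.138−0.0139) = 99.0848
P₀ = 8.6093/(1+0.138)^1 + 9.6510/(1+0.138)^2 + 10.8188/(1+0.138)^3 + 12.1278/(1+0.138)^4 + 99.0848/(1+0.138)^4 = 88.6694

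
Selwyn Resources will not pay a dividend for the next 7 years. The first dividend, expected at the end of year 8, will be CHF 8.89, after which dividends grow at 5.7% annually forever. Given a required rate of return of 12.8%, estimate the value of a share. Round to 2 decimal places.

Deferred-dividend DDM. At t=7 the remaining stream is a growing perpetuity with first payment D_8 = 8.89.
V_7 = D_8/(r−g) = 8.89/(0.128−0.057) = 125.2113
P₀ = V_7/(1+r)^7 = 125.2113/(1+0.128)^7 = 53.8865

CHF 53.89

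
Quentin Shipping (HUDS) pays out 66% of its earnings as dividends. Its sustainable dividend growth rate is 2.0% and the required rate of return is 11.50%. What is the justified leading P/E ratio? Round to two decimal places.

6.95

Justified leading P/E = b/(r−g) = 0.66/(0.115−0.02) = 6.9474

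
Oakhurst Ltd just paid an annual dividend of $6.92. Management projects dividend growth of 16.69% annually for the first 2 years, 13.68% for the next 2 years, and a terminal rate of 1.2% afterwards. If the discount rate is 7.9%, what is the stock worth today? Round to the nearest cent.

Three-stage DDM. Project D₁…D_4; terminal Gordon value at t=4 with g = 0.012; discount at r = 0.079.
D_1 = 8.0749
D_2 = 9.4227
D_3 = 10.7117
D_4 = 12.1770
TV_4 = 12.3232/(0.079−0.012) = 183.9277
P₀ = Σ Dₜ/(1+r)ᵗ + TV_4/(1+r)^4 = 168.7820

$168.78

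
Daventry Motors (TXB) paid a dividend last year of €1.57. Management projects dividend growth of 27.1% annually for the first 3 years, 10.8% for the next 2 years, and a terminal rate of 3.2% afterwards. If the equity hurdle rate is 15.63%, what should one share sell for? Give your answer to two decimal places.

Three-stage DDM. Project D₁…D_5; terminal Gordon value at t=5 with g = 0.032; discount at r = 0.1563.
D_1 = 1.9955
D_2 = 2.5362
D_3 = 3.2236
D_4 = 3.5717
D_5 = 3.9575
TV_5 = 4.0841/(0.1563−0.032) = 32.8567
P₀ = Σ Dₜ/(1+r)ᵗ + TV_5/(1+r)^5 = 25.5157

€25.52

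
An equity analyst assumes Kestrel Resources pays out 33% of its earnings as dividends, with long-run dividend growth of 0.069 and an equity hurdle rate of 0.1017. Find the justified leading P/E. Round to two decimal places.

Justified leading P/E = b/(r−g) = 0.33/(0.1017−0.069) = 10.0917

10.09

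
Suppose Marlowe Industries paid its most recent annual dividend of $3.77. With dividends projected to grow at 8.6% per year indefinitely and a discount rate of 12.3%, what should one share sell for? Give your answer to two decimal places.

Gordon growth model: P₀ = D₁/(r − g). D₁ = 3.77 × (1 + 0.086) = 4.0942.
P₀ = 4.0942 / (0.123 − 0.086) = 4.0942 / 0.037 = 110.6546

$110.65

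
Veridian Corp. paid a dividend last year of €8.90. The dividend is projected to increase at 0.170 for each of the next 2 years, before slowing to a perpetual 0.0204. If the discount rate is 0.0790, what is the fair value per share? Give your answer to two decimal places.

Two-stage DDM. Project D₁…D_2 at 0.17, terminal growth 0.0204, discount at r = 0.079.
D_1 = 10.4130
D_2 = 12.1832
Terminal value at t=2: TV = D_3/(r−g) = 12.4317/(0.079−0.0204) = 212.1459
P₀ = 10.4130/(1+0.079)^1 + 12.1832/(1+0.079)^2 + 212.1459/(1+0.079)^2 = 202.3333

€202.33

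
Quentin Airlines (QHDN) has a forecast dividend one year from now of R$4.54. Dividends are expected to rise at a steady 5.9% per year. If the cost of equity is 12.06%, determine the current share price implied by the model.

Gordon growth model: P₀ = D₁/(r − g), with D₁ = 4.54 given directly.
P₀ = 4.5400 / (0.1206 − 0.059) = 4.5400 / 0.0616 = 73.7013

R$73.70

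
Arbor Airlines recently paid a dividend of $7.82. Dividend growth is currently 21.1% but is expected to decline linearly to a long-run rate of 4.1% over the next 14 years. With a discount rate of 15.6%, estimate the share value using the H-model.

H-model: P₀ = D₀[(1+g_L) + H(g_S−g_L)]/(r−g_L), with H = 14/2 = 7.
P₀ = 7.82 × [(1+0.041) + 7×(0.211−0.041)] / (0.156−0.041)
   = 7.82 × 2.2310 / 0.115 = 151.7080

$151.71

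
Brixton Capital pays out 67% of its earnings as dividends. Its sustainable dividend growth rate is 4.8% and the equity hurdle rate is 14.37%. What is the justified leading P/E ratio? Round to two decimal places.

7.00

Justified leading P/E = b/(r−g) = 0.67/(0.1437−0.048) = 7.0010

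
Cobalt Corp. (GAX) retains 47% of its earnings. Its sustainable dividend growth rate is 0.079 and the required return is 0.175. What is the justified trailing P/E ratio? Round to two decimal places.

Payout ratio b = 1 − 0.47 = 0.53.
Justified trailing P/E = b(1+g)/(r−g) = 0.53×(1+0.079)/(0.175−0.079) = 5.9570

5.96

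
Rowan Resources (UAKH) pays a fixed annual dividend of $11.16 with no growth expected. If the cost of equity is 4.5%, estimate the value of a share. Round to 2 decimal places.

$248.00

Zero-growth DDM (perpetuity): P₀ = D/r = 11.16 / 0.045 = 248.0000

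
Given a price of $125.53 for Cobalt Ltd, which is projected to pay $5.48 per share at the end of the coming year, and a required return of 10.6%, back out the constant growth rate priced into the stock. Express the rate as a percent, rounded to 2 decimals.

From P₀ = D₁/(r − g), the implied growth is g = r − D₁/P₀.
g = 0.106 − 5.48/125.53 = 0.106 − 0.04365 = 0.06235

6.23%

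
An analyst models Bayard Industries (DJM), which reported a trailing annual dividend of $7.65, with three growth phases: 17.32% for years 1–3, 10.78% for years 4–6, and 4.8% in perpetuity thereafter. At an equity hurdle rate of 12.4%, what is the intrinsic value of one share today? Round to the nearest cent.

$165.22

Three-stage DDM. Project D₁…D_6; terminal Gordon value at t=6 with g = 0.048; discount at r = 0.124.
D_1 = 8.9750
D_2 = 10.5294
D_3 = 12.3531
D_4 = 13.6848
D_5 = 15.1600
D_6 = 16.7943
TV_6 = 17.6004/(0.124−0.048) = 231.5844
P₀ = Σ Dₜ/(1+r)ᵗ + TV_6/(1+r)^6 = 165.2157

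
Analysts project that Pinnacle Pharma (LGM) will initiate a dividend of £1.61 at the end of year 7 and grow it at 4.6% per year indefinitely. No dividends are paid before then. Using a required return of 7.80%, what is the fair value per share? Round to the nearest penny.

Deferred-dividend DDM. At t=6 the remaining stream is a growing perpetuity with first payment D_7 = 1.61.
V_6 = D_7/(r−g) = 1.61/(0.078−0.046) = 50.3125
P₀ = V_6/(1+r)^6 = 50.3125/(1+0.078)^6 = 32.0600

£32.06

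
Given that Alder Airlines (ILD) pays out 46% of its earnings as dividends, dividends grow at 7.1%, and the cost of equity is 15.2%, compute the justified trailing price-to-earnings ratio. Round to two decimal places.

Justified trailing P/E = b(1+g)/(r−g) = 0.46×(1+0.071)/(0.152−0.071) = 6.0822

6.08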